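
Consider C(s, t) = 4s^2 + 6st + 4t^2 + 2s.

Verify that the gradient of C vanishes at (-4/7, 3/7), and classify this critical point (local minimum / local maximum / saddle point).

local minimum

∇C = (8s + 6t + 2, 6s + 8t); substituting (-4/7, 3/7) gives ∇C = (0, 0), so (-4/7, 3/7) is indeed a critical point.
The Hessian of C is constant: H = [[8, 6], [6, 8]].
det(H) = 8·8 − 6² = 28.
det(H) > 0 and tr(H) = 16 > 0, so H is positive definite and the point is a local minimum.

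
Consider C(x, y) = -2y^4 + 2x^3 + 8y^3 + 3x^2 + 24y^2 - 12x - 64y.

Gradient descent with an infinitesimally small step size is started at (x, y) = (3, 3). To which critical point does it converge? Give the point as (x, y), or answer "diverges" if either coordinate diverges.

C is separable, so gradient descent decouples: x follows -∂C/∂x, y follows -∂C/∂y.
∂C/∂x = 6(x - 1)(x + 2); at x=3 this is 60, so x decreases.
∂C/∂y = -8(y - 4)(y - 1)(y + 2); at y=3 this is 80, so y decreases.
x converges to its nearest critical value 1 (a local min of the x-part); y converges to 1. The iterate converges to (1, 1).

(1, 1)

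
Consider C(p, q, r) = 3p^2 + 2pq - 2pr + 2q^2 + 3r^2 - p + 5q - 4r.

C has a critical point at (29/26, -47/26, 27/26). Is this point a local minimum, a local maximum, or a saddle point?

The Hessian is constant: H = [[6, 2, -2], [2, 4, 0], [-2, 0, 6]].
Leading principal minors: Δ₁ = 6, Δ₂ = 20, Δ₃ = 104.
All leading minors are positive, so H is positive definite: a local minimum.

local minimum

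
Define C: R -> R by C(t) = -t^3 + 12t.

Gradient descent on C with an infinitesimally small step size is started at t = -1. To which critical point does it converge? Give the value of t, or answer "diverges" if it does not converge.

C'(t) = -3(t - 2)(t + 2), so C'(-1) = 9.
Gradient descent moves in the -C' direction, i.e. t is decreasing.
The nearest critical point in that direction is t = -2, where C'' = 12 > 0 (a local minimum). The iterate converges there.

-2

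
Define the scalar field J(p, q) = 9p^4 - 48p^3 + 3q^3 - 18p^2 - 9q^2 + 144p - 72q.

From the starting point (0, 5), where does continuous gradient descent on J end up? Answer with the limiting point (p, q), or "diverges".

J is separable, so gradient descent decouples: p follows -∂J/∂p, q follows -∂J/∂q.
∂J/∂p = 36(p - 4)(p - 1)(p + 1); at p=0 this is 144, so p decreases.
∂J/∂q = 9(q - 4)(q + 2); at q=5 this is 63, so q decreases.
p converges to its nearest critical value -1 (a local min of the p-part); q converges to 4. The iterate converges to (-1, 4).

(-1, 4)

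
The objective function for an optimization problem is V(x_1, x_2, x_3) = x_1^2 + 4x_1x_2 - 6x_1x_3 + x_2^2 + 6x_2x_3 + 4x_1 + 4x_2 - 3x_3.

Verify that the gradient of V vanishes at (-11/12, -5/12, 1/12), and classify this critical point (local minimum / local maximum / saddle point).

saddle point

∇V = (2x_1 + 4x_2 - 6x_3 + 4, 4x_1 + 2x_2 + 6x_3 + 4, -6x_1 + 6x_2 - 3); substituting (-11/12, -5/12, 1/12) gives ∇V = (0, 0, 0), so (-11/12, -5/12, 1/12) is indeed a critical point.
The Hessian is constant: H = [[2, 4, -6], [4, 2, 6], [-6, 6, 0]].
Leading principal minors: Δ₁ = 2, Δ₂ = -12, Δ₃ = -432.
The minors fit neither the all-positive nor the alternating-sign pattern, so H is indefinite: a saddle point.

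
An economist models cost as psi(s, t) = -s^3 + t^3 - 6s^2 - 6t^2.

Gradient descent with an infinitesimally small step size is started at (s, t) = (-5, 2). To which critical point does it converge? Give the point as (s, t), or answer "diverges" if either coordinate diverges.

psi is separable, so gradient descent decouples: s follows -∂psi/∂s, t follows -∂psi/∂t.
∂psi/∂s = -3s(s + 4); at s=-5 this is -15, so s increases.
∂psi/∂t = 3t(t - 4); at t=2 this is -12, so t increases.
s converges to its nearest critical value -4 (a local min of the s-part); t converges to 4. The iterate converges to (-4, 4).

(-4, 4)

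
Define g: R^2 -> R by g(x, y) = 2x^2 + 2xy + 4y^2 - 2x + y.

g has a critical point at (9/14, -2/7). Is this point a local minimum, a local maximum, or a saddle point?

The Hessian of g is constant: H = [[4, 2], [2, 8]].
det(H) = 4·8 − 2² = 28.
det(H) > 0 and tr(H) = 12 > 0, so H is positive definite and the point is a local minimum.

local minimum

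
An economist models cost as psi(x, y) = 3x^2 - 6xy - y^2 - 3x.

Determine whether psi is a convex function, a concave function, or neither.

neither

psi is quadratic, so its Hessian is the constant matrix H = [[6, -6], [-6, -2]].
det(H) = -48, tr(H) = 4.
det(H) < 0, so H is indefinite: neither convex nor concave.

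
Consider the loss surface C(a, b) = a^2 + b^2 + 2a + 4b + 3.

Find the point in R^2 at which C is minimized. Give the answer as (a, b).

C(a,b) separates as P(a) + Q(b) + 3, so its minimum is min P + min Q + 3.
P'(a) = 2a + 2 vanishes at a ∈ {-1}; Q'(b) = 2b + 4 vanishes at b ∈ {-2}.
Local minima of P (where P''>0): P(-1)=-1. Local minima of Q: Q(-2)=-4.
So the global minimum of C is P(-1) + Q(-2) + 3 = -1 − 4 + 3 = -2, attained at (-1, -2).

(-1, -2)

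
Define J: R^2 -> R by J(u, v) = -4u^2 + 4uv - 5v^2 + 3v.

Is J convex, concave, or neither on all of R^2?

concave

J is quadratic, so its Hessian is the constant matrix H = [[-8, 4], [4, -10]].
det(H) = 64, tr(H) = -18.
det(H) > 0 and tr(H) < 0, so H is negative definite everywhere: concave.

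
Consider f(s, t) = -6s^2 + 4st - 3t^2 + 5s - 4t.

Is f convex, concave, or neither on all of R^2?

f is quadratic, so its Hessian is the constant matrix H = [[-12, 4], [4, -6]].
det(H) = 56, tr(H) = -18.
det(H) > 0 and tr(H) < 0, so H is negative definite everywhere: concave.

concave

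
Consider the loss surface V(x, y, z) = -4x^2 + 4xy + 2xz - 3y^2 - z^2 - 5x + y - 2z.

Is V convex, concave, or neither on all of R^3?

V is quadratic, so its Hessian is the constant matrix H = [[-8, 4, 2], [4, -6, 0], [2, 0, -2]].
Leading principal minors: -8, 32, -40.
Signs alternate −, +, − ⇒ H ≺ 0 ⇒ concave.

concave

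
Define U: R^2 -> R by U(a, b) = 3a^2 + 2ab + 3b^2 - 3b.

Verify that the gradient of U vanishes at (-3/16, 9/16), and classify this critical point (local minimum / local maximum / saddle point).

∇U = (6a + 2b, 2a + 6b - 3); substituting (-3/16, 9/16) gives ∇U = (0, 0), so (-3/16, 9/16) is indeed a critical point.
The Hessian of U is constant: H = [[6, 2], [2, 6]].
det(H) = 6·6 − 2² = 32.
det(H) > 0 and tr(H) = 12 > 0, so H is positive definite and the point is a local minimum.

local minimum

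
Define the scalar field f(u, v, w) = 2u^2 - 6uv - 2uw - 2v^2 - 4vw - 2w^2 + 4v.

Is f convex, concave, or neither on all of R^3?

f is quadratic, so its Hessian is the constant matrix H = [[4, -6, -2], [-6, -4, -4], [-2, -4, -4]].
Leading principal minors: 4, -52, 64.
Neither pattern holds ⇒ H is indefinite ⇒ neither convex nor concave.

neither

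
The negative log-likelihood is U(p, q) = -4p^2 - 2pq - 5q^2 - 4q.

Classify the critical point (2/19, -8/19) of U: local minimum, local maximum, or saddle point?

The Hessian of U is constant: H = [[-8, -2], [-2, -10]].
det(H) = (-8)·(-10) − (-2)² = 76.
det(H) > 0 and tr(H) = -18 < 0, so H is negative definite and the point is a local maximum.

local maximum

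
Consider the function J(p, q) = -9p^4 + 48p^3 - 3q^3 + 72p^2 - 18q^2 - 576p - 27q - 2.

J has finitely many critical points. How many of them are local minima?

J separates as a function of p plus a function of q, so ∇J=0 decouples.
∂J/∂p = -36(p - 4)(p - 2)(p + 2) = 0 at p ∈ {-2, 2, 4}; ∂J/∂q = -9(q + 1)(q + 3) = 0 at q ∈ {-3, -1}.
The Hessian is diagonal: diag(J_pp, J_qq). Second derivatives: J_pp(-2)=-864, J_pp(2)=288, J_pp(4)=-432; J_qq(-3)=18, J_qq(-1)=-18.
Local minima occur where both diagonal entries positive: (2, -3). Count: 1.

1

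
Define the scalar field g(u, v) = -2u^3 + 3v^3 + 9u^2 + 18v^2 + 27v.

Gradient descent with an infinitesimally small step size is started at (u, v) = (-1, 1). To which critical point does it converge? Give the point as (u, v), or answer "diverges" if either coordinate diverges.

g is separable, so gradient descent decouples: u follows -∂g/∂u, v follows -∂g/∂v.
∂g/∂u = -6u(u - 3); at u=-1 this is -24, so u increases.
∂g/∂v = 9(v + 1)(v + 3); at v=1 this is 72, so v decreases.
u converges to its nearest critical value 0 (a local min of the u-part); v converges to -1. The iterate converges to (0, -1).

(0, -1)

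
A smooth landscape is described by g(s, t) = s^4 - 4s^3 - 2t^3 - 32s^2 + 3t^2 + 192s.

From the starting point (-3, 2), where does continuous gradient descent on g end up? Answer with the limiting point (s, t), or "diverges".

g is separable, so gradient descent decouples: s follows -∂g/∂s, t follows -∂g/∂t.
∂g/∂s = 4(s - 4)(s - 3)(s + 4); at s=-3 this is 168, so s decreases.
∂g/∂t = -6t(t - 1); at t=2 this is -12, so t increases.
The t-coordinate has no critical point in that direction and runs off to infinity.

diverges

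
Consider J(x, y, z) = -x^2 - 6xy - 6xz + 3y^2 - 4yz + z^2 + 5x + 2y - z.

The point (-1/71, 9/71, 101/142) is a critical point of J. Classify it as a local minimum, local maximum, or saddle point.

The Hessian is constant: H = [[-2, -6, -6], [-6, 6, -4], [-6, -4, 2]].
Leading principal minors: Δ₁ = -2, Δ₂ = -48, Δ₃ = -568.
The minors fit neither the all-positive nor the alternating-sign pattern, so H is indefinite: a saddle point.

saddle point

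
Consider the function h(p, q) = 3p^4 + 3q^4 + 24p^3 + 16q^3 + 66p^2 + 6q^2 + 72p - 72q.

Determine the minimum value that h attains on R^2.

h(p,q) separates as A(p) + B(q), so its minimum is min A + min B.
A'(p) = 12(p + 1)(p + 2)(p + 3) vanishes at p ∈ {-3, -2, -1}; B'(q) = 12(q - 1)(q + 2)(q + 3) vanishes at q ∈ {-3, -2, 1}.
Local minima of A (where A''>0): A(-3)=-27, A(-1)=-27. Local minima of B: B(-3)=81, B(1)=-47.
So the global minimum of h is A(-3) + B(1) = -27 − 47 = -74, attained at (-3, 1).

-74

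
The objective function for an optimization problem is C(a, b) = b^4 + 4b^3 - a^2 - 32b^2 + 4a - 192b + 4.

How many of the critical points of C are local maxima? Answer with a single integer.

1

C separates as a function of a plus a function of b, so ∇C=0 decouples.
∂C/∂a = -2(a - 2) = 0 at a ∈ {2}; ∂C/∂b = 4(b - 4)(b + 3)(b + 4) = 0 at b ∈ {-4, -3, 4}.
The Hessian is diagonal: diag(C_aa, C_bb). Second derivatives: C_aa(2)=-2; C_bb(-4)=32, C_bb(-3)=-28, C_bb(4)=224.
Local maxima occur where both diagonal entries negative: (2, -3). Count: 1.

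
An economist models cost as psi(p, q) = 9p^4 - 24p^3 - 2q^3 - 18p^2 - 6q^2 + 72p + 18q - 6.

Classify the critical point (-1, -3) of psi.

The mixed partial ∂²psi/∂p∂q is 0, so the Hessian at any point is diag(psi_pp, psi_qq) = diag(36(3p^2 - 4p - 1), -12(q + 1)).
At (-1, -3): H = diag(216, 24).
Both eigenvalues are positive, so H is positive definite: a local minimum.

local minimum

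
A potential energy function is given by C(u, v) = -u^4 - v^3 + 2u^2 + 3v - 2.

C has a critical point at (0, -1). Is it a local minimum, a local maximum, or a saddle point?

The mixed partial ∂²C/∂u∂v is 0, so the Hessian at any point is diag(C_uu, C_vv) = diag(4(-3u^2 + 1), -6v).
At (0, -1): H = diag(4, 6).
Both eigenvalues are positive, so H is positive definite: a local minimum.

local minimum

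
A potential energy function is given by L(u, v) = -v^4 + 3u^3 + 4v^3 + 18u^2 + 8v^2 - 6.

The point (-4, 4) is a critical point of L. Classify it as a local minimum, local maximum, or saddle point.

local maximum

The mixed partial ∂²L/∂u∂v is 0, so the Hessian at any point is diag(L_uu, L_vv) = diag(18(u + 2), 4(-3v^2 + 6v + 4)).
At (-4, 4): H = diag(-36, -80).
Both eigenvalues are negative, so H is negative definite: a local maximum.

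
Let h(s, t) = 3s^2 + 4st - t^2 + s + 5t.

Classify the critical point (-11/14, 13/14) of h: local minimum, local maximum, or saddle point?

saddle point

The Hessian of h is constant: H = [[6, 4], [4, -2]].
det(H) = 6·(-2) − 4² = -28.
Since det(H) < 0, H is indefinite and the critical point is a saddle point.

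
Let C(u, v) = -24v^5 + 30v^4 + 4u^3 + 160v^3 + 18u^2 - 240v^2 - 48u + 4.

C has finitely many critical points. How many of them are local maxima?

C separates as a function of u plus a function of v, so ∇C=0 decouples.
∂C/∂u = 12(u - 1)(u + 4) = 0 at u ∈ {-4, 1}; ∂C/∂v = -120v(v - 2)(v - 1)(v + 2) = 0 at v ∈ {-2, 0, 1, 2}.
The Hessian is diagonal: diag(C_uu, C_vv). Second derivatives: C_uu(-4)=-60, C_uu(1)=60; C_vv(-2)=2880, C_vv(0)=-480, C_vv(1)=360, C_vv(2)=-960.
Local maxima occur where both diagonal entries negative: (-4, 0), (-4, 2). Count: 2.

2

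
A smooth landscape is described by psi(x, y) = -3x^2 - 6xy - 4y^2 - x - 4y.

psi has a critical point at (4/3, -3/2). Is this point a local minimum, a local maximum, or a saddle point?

The Hessian of psi is constant: H = [[-6, -6], [-6, -8]].
det(H) = (-6)·(-8) − (-6)² = 12.
det(H) > 0 and tr(H) = -14 < 0, so H is negative definite and the point is a local maximum.

local maximum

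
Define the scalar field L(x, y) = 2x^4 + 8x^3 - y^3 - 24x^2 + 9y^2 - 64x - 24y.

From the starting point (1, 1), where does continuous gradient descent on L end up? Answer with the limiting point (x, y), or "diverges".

(2, 2)

L is separable, so gradient descent decouples: x follows -∂L/∂x, y follows -∂L/∂y.
∂L/∂x = 8(x - 2)(x + 1)(x + 4); at x=1 this is -80, so x increases.
∂L/∂y = -3(y - 4)(y - 2); at y=1 this is -9, so y increases.
x converges to its nearest critical value 2 (a local min of the x-part); y converges to 2. The iterate converges to (2, 2).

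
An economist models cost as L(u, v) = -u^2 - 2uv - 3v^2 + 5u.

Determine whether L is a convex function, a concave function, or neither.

L is quadratic, so its Hessian is the constant matrix H = [[-2, -2], [-2, -6]].
det(H) = 8, tr(H) = -8.
det(H) > 0 and tr(H) < 0, so H is negative definite everywhere: concave.

concave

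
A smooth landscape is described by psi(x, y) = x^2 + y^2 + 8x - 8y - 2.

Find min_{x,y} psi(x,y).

-34

psi(x,y) separates as P(x) + Q(y) − 2, so its minimum is min P + min Q − 2.
P'(x) = 2x + 8 vanishes at x ∈ {-4}; Q'(y) = 2y - 8 vanishes at y ∈ {4}.
Local minima of P (where P''>0): P(-4)=-16. Local minima of Q: Q(4)=-16.
So the global minimum of psi is P(-4) + Q(4) − 2 = -16 − 16 − 2 = -34, attained at (-4, 4).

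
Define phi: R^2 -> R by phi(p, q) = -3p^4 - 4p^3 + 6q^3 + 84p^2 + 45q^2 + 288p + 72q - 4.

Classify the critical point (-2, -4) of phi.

saddle point

The mixed partial ∂²phi/∂p∂q is 0, so the Hessian at any point is diag(phi_pp, phi_qq) = diag(12(-3p^2 - 2p + 14), 18(2q + 5)).
At (-2, -4): H = diag(72, -54).
The eigenvalues have opposite signs, so H is indefinite: a saddle point.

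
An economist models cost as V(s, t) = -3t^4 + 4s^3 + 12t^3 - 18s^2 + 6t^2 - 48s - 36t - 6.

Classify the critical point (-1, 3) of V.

The mixed partial ∂²V/∂s∂t is 0, so the Hessian at any point is diag(V_ss, V_tt) = diag(12(2s - 3), 12(-3t^2 + 6t + 1)).
At (-1, 3): H = diag(-60, -96).
Both eigenvalues are negative, so H is negative definite: a local maximum.

local maximum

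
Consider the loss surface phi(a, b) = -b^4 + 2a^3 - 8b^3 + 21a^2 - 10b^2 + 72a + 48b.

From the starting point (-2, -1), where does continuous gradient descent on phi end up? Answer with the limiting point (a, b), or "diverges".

phi is separable, so gradient descent decouples: a follows -∂phi/∂a, b follows -∂phi/∂b.
∂phi/∂a = 6(a + 3)(a + 4); at a=-2 this is 12, so a decreases.
∂phi/∂b = -4(b - 1)(b + 3)(b + 4); at b=-1 this is 48, so b decreases.
a converges to its nearest critical value -3 (a local min of the a-part); b converges to -3. The iterate converges to (-3, -3).

(-3, -3)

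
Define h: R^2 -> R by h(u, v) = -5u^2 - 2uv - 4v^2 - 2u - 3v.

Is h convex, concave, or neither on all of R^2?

concave

h is quadratic, so its Hessian is the constant matrix H = [[-10, -2], [-2, -8]].
det(H) = 76, tr(H) = -18.
det(H) > 0 and tr(H) < 0, so H is negative definite everywhere: concave.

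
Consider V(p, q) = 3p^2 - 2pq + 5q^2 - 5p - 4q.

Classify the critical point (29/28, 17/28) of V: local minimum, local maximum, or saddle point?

local minimum

The Hessian of V is constant: H = [[6, -2], [-2, 10]].
det(H) = 6·10 − (-2)² = 56.
det(H) > 0 and tr(H) = 16 > 0, so H is positive definite and the point is a local minimum.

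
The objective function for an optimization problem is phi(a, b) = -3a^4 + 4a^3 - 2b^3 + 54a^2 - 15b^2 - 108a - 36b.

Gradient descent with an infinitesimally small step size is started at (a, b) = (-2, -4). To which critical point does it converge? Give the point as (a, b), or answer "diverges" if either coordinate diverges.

phi is separable, so gradient descent decouples: a follows -∂phi/∂a, b follows -∂phi/∂b.
∂phi/∂a = -12(a - 3)(a - 1)(a + 3); at a=-2 this is -180, so a increases.
∂phi/∂b = -6(b + 2)(b + 3); at b=-4 this is -12, so b increases.
a converges to its nearest critical value 1 (a local min of the a-part); b converges to -3. The iterate converges to (1, -3).

(1, -3)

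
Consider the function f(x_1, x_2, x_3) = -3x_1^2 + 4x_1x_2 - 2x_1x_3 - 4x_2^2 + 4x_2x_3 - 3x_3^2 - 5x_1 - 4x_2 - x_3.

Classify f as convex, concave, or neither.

f is quadratic, so its Hessian is the constant matrix H = [[-6, 4, -2], [4, -8, 4], [-2, 4, -6]].
Leading principal minors: -6, 32, -128.
Signs alternate −, +, − ⇒ H ≺ 0 ⇒ concave.

concave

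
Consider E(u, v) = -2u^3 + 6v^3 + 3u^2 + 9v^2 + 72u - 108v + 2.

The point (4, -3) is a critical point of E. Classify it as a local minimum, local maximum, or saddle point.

The mixed partial ∂²E/∂u∂v is 0, so the Hessian at any point is diag(E_uu, E_vv) = diag(6(-2u + 1), 18(2v + 1)).
At (4, -3): H = diag(-42, -90).
Both eigenvalues are negative, so H is negative definite: a local maximum.

local maximum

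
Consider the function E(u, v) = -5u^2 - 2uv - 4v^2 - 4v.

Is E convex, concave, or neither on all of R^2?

E is quadratic, so its Hessian is the constant matrix H = [[-10, -2], [-2, -8]].
det(H) = 76, tr(H) = -18.
det(H) > 0 and tr(H) < 0, so H is negative definite everywhere: concave.

concave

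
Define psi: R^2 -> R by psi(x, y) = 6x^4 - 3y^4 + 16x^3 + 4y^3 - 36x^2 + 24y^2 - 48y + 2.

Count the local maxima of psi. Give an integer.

2

psi separates as a function of x plus a function of y, so ∇psi=0 decouples.
∂psi/∂x = 24x(x - 1)(x + 3) = 0 at x ∈ {-3, 0, 1}; ∂psi/∂y = -12(y - 2)(y - 1)(y + 2) = 0 at y ∈ {-2, 1, 2}.
The Hessian is diagonal: diag(psi_xx, psi_yy). Second derivatives: psi_xx(-3)=288, psi_xx(0)=-72, psi_xx(1)=96; psi_yy(-2)=-144, psi_yy(1)=36, psi_yy(2)=-48.
Local maxima occur where both diagonal entries negative: (0, -2), (0, 2). Count: 2.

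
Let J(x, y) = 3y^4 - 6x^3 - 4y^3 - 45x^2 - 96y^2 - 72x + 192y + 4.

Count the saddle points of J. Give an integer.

J separates as a function of x plus a function of y, so ∇J=0 decouples.
∂J/∂x = -18(x + 1)(x + 4) = 0 at x ∈ {-4, -1}; ∂J/∂y = 12(y - 4)(y - 1)(y + 4) = 0 at y ∈ {-4, 1, 4}.
The Hessian is diagonal: diag(J_xx, J_yy). Second derivatives: J_xx(-4)=54, J_xx(-1)=-54; J_yy(-4)=480, J_yy(1)=-180, J_yy(4)=288.
Saddle points occur where the two diagonal entries have opposite signs: (-4, 1), (-1, -4), (-1, 4). Count: 3.

3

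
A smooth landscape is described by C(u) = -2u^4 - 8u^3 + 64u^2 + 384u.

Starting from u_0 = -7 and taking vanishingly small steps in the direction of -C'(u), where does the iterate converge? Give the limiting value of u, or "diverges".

C'(u) = -8(u - 4)(u + 3)(u + 4), so C'(-7) = 1056.
Gradient descent moves in the -C' direction, i.e. u is decreasing.
There is no critical point below u=-7, and C' keeps the same sign, so the iterate runs off to −∞.

diverges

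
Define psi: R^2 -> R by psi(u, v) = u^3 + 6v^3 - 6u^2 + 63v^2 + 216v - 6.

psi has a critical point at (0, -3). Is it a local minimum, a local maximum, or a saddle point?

The mixed partial ∂²psi/∂u∂v is 0, so the Hessian at any point is diag(psi_uu, psi_vv) = diag(6(u - 2), 18(2v + 7)).
At (0, -3): H = diag(-12, 18).
The eigenvalues have opposite signs, so H is indefinite: a saddle point.

saddle point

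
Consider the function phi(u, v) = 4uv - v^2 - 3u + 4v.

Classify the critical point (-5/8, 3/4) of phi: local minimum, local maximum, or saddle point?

saddle point

The Hessian of phi is constant: H = [[0, 4], [4, -2]].
det(H) = 0·(-2) − 4² = -16.
Since det(H) < 0, H is indefinite and the critical point is a saddle point.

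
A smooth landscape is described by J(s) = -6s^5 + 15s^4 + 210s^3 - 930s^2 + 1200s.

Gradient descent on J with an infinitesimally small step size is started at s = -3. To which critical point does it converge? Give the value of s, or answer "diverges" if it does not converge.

J'(s) = -30(s - 4)(s - 2)(s - 1)(s + 5), so J'(-3) = 8400.
Gradient descent moves in the -J' direction, i.e. s is decreasing.
The nearest critical point in that direction is s = -5, where J'' = 11340 > 0 (a local minimum). The iterate converges there.

-5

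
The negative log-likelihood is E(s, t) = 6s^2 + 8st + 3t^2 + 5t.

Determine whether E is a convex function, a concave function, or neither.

convex

E is quadratic, so its Hessian is the constant matrix H = [[12, 8], [8, 6]].
det(H) = 8, tr(H) = 18.
det(H) > 0 and tr(H) > 0, so H is positive definite everywhere: convex.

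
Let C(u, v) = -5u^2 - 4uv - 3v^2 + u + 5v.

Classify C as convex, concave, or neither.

C is quadratic, so its Hessian is the constant matrix H = [[-10, -4], [-4, -6]].
det(H) = 44, tr(H) = -16.
det(H) > 0 and tr(H) < 0, so H is negative definite everywhere: concave.

concave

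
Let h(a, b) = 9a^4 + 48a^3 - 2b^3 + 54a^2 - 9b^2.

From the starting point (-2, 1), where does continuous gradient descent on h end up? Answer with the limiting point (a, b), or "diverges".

h is separable, so gradient descent decouples: a follows -∂h/∂a, b follows -∂h/∂b.
∂h/∂a = 36a(a + 1)(a + 3); at a=-2 this is 72, so a decreases.
∂h/∂b = -6b(b + 3); at b=1 this is -24, so b increases.
The b-coordinate has no critical point in that direction and runs off to infinity.

diverges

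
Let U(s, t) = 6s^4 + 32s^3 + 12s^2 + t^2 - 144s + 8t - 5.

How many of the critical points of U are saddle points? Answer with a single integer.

1

U separates as a function of s plus a function of t, so ∇U=0 decouples.
∂U/∂s = 24(s - 1)(s + 2)(s + 3) = 0 at s ∈ {-3, -2, 1}; ∂U/∂t = 2(t + 4) = 0 at t ∈ {-4}.
The Hessian is diagonal: diag(U_ss, U_tt). Second derivatives: U_ss(-3)=96, U_ss(-2)=-72, U_ss(1)=288; U_tt(-4)=2.
Saddle points occur where the two diagonal entries have opposite signs: (-2, -4). Count: 1.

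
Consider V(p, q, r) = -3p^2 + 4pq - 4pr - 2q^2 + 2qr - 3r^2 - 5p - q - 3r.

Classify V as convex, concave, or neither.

V is quadratic, so its Hessian is the constant matrix H = [[-6, 4, -4], [4, -4, 2], [-4, 2, -6]].
Leading principal minors: -6, 8, -24.
Signs alternate −, +, − ⇒ H ≺ 0 ⇒ concave.

concave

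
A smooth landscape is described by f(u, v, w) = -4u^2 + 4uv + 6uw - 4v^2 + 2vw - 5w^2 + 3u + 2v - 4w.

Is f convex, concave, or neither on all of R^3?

concave

f is quadratic, so its Hessian is the constant matrix H = [[-8, 4, 6], [4, -8, 2], [6, 2, -10]].
Leading principal minors: -8, 48, -64.
Signs alternate −, +, − ⇒ H ≺ 0 ⇒ concave.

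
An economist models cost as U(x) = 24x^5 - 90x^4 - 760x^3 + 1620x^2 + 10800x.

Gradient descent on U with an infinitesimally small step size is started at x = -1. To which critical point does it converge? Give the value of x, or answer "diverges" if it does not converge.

U'(x) = 120(x - 5)(x - 3)(x + 2)(x + 3), so U'(-1) = 5760.
Gradient descent moves in the -U' direction, i.e. x is decreasing.
The nearest critical point in that direction is x = -2, where U'' = 4200 > 0 (a local minimum). The iterate converges there.

-2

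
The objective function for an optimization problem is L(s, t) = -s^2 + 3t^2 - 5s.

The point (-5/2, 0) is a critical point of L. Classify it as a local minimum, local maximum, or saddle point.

saddle point

The Hessian of L is constant: H = [[-2, 0], [0, 6]].
det(H) = (-2)·6 − 0² = -12.
Since det(H) < 0, H is indefinite and the critical point is a saddle point.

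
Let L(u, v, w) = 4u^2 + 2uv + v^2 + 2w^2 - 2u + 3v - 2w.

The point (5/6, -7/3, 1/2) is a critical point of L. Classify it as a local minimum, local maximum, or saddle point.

local minimum

The Hessian is constant: H = [[8, 2, 0], [2, 2, 0], [0, 0, 4]].
Leading principal minors: Δ₁ = 8, Δ₂ = 12, Δ₃ = 48.
All leading minors are positive, so H is positive definite: a local minimum.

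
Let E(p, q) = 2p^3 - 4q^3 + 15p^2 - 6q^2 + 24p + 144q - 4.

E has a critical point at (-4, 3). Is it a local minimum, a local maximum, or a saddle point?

The mixed partial ∂²E/∂p∂q is 0, so the Hessian at any point is diag(E_pp, E_qq) = diag(6(2p + 5), -12(2q + 1)).
At (-4, 3): H = diag(-18, -84).
Both eigenvalues are negative, so H is negative definite: a local maximum.

local maximum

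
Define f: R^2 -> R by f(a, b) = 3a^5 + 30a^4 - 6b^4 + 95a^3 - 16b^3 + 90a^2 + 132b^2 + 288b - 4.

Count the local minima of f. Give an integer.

2

f separates as a function of a plus a function of b, so ∇f=0 decouples.
∂f/∂a = 15a(a + 1)(a + 3)(a + 4) = 0 at a ∈ {-4, -3, -1, 0}; ∂f/∂b = -24(b - 3)(b + 1)(b + 4) = 0 at b ∈ {-4, -1, 3}.
The Hessian is diagonal: diag(f_aa, f_bb). Second derivatives: f_aa(-4)=-180, f_aa(-3)=90, f_aa(-1)=-90, f_aa(0)=180; f_bb(-4)=-504, f_bb(-1)=288, f_bb(3)=-672.
Local minima occur where both diagonal entries positive: (-3, -1), (0, -1). Count: 2.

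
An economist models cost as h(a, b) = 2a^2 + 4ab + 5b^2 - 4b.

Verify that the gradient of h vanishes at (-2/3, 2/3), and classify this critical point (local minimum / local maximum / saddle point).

∇h = (4a + 4b, 4a + 10b - 4); substituting (-2/3, 2/3) gives ∇h = (0, 0), so (-2/3, 2/3) is indeed a critical point.
The Hessian of h is constant: H = [[4, 4], [4, 10]].
det(H) = 4·10 − 4² = 24.
det(H) > 0 and tr(H) = 14 > 0, so H is positive definite and the point is a local minimum.

local minimum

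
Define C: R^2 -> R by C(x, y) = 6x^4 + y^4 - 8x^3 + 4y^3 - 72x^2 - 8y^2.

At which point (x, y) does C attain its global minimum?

C(x,y) separates as P(x) + Q(y), so its minimum is min P + min Q.
P'(x) = 24x(x - 3)(x + 2) vanishes at x ∈ {-2, 0, 3}; Q'(y) = 4y(y - 1)(y + 4) vanishes at y ∈ {-4, 0, 1}.
Local minima of P (where P''>0): P(-2)=-128, P(3)=-378. Local minima of Q: Q(-4)=-128, Q(1)=-3.
So the global minimum of C is P(3) + Q(-4) = -378 − 128 = -506, attained at (3, -4).

(3, -4)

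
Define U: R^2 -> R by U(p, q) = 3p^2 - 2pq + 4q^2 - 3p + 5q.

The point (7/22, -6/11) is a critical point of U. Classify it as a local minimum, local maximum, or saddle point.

local minimum

The Hessian of U is constant: H = [[6, -2], [-2, 8]].
det(H) = 6·8 − (-2)² = 44.
det(H) > 0 and tr(H) = 14 > 0, so H is positive definite and the point is a local minimum.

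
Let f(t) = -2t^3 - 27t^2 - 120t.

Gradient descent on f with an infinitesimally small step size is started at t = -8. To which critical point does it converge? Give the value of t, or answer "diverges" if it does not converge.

-5

f'(t) = -6(t + 4)(t + 5), so f'(-8) = -72.
Gradient descent moves in the -f' direction, i.e. t is increasing.
The nearest critical point in that direction is t = -5, where f'' = 6 > 0 (a local minimum). The iterate converges there.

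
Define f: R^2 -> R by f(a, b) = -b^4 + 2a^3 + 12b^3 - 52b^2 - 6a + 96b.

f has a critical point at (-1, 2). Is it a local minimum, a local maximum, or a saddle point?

local maximum

The mixed partial ∂²f/∂a∂b is 0, so the Hessian at any point is diag(f_aa, f_bb) = diag(12a, 4(-3b^2 + 18b - 26)).
At (-1, 2): H = diag(-12, -8).
Both eigenvalues are negative, so H is negative definite: a local maximum.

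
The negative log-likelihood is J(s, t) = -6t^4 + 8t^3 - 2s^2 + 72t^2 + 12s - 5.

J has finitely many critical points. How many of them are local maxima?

2

J separates as a function of s plus a function of t, so ∇J=0 decouples.
∂J/∂s = -4(s - 3) = 0 at s ∈ {3}; ∂J/∂t = -24t(t - 3)(t + 2) = 0 at t ∈ {-2, 0, 3}.
The Hessian is diagonal: diag(J_ss, J_tt). Second derivatives: J_ss(3)=-4; J_tt(-2)=-240, J_tt(0)=144, J_tt(3)=-360.
Local maxima occur where both diagonal entries negative: (3, -2), (3, 3). Count: 2.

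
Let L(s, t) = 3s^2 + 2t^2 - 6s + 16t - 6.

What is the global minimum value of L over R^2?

L(s,t) separates as P(s) + Q(t) − 6, so its minimum is min P + min Q − 6.
P'(s) = 6s - 6 vanishes at s ∈ {1}; Q'(t) = 4(t + 4) vanishes at t ∈ {-4}.
Local minima of P (where P''>0): P(1)=-3. Local minima of Q: Q(-4)=-32.
So the global minimum of L is P(1) + Q(-4) − 6 = -3 − 32 − 6 = -41, attained at (1, -4).

-41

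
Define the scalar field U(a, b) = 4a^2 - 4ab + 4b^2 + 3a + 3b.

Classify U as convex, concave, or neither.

convex

U is quadratic, so its Hessian is the constant matrix H = [[8, -4], [-4, 8]].
det(H) = 48, tr(H) = 16.
det(H) > 0 and tr(H) > 0, so H is positive definite everywhere: convex.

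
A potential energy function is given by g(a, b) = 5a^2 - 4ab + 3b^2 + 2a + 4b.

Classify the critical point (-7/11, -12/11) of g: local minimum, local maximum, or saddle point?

local minimum

The Hessian of g is constant: H = [[10, -4], [-4, 6]].
det(H) = 10·6 − (-4)² = 44.
det(H) > 0 and tr(H) = 16 > 0, so H is positive definite and the point is a local minimum.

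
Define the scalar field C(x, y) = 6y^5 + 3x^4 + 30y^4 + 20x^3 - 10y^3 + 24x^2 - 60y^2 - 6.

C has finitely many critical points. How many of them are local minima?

C separates as a function of x plus a function of y, so ∇C=0 decouples.
∂C/∂x = 12x(x + 1)(x + 4) = 0 at x ∈ {-4, -1, 0}; ∂C/∂y = 30y(y - 1)(y + 1)(y + 4) = 0 at y ∈ {-4, -1, 0, 1}.
The Hessian is diagonal: diag(C_xx, C_yy). Second derivatives: C_xx(-4)=144, C_xx(-1)=-36, C_xx(0)=48; C_yy(-4)=-1800, C_yy(-1)=180, C_yy(0)=-120, C_yy(1)=300.
Local minima occur where both diagonal entries positive: (-4, -1), (-4, 1), (0, -1), (0, 1). Count: 4.

4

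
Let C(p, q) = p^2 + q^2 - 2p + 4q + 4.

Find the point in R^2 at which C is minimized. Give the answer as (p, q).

(1, -2)

C(p,q) separates as A(p) + B(q) + 4, so its minimum is min A + min B + 4.
A'(p) = 2p - 2 vanishes at p ∈ {1}; B'(q) = 2q + 4 vanishes at q ∈ {-2}.
Local minima of A (where A''>0): A(1)=-1. Local minima of B: B(-2)=-4.
So the global minimum of C is A(1) + B(-2) + 4 = -1 − 4 + 4 = -1, attained at (1, -2).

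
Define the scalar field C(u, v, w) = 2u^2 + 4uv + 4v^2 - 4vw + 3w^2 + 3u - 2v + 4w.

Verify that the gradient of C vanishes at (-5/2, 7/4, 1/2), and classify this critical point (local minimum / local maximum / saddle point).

local minimum

∇C = (4u + 4v + 3, 4u + 8v - 4w - 2, -4v + 6w + 4); substituting (-5/2, 7/4, 1/2) gives ∇C = (0, 0, 0), so (-5/2, 7/4, 1/2) is indeed a critical point.
The Hessian is constant: H = [[4, 4, 0], [4, 8, -4], [0, -4, 6]].
Leading principal minors: Δ₁ = 4, Δ₂ = 16, Δ₃ = 32.
All leading minors are positive, so H is positive definite: a local minimum.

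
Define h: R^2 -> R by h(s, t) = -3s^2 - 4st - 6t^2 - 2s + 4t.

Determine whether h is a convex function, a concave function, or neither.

h is quadratic, so its Hessian is the constant matrix H = [[-6, -4], [-4, -12]].
det(H) = 56, tr(H) = -18.
det(H) > 0 and tr(H) < 0, so H is negative definite everywhere: concave.

concave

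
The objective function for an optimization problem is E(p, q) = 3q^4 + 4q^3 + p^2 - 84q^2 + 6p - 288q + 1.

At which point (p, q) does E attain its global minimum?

(-3, 4)

E(p,q) separates as A(p) + B(q) + 1, so its minimum is min A + min B + 1.
A'(p) = 2p + 6 vanishes at p ∈ {-3}; B'(q) = 12(q - 4)(q + 2)(q + 3) vanishes at q ∈ {-3, -2, 4}.
Local minima of A (where A''>0): A(-3)=-9. Local minima of B: B(-3)=243, B(4)=-1472.
So the global minimum of E is A(-3) + B(4) + 1 = -9 − 1472 + 1 = -1480, attained at (-3, 4).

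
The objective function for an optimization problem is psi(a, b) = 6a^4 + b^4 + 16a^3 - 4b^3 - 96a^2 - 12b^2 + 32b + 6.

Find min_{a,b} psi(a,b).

-1082

psi(a,b) separates as P(a) + Q(b) + 6, so its minimum is min P + min Q + 6.
P'(a) = 24a(a - 2)(a + 4) vanishes at a ∈ {-4, 0, 2}; Q'(b) = 4(b - 4)(b - 1)(b + 2) vanishes at b ∈ {-2, 1, 4}.
Local minima of P (where P''>0): P(-4)=-1024, P(2)=-160. Local minima of Q: Q(-2)=-64, Q(4)=-64.
So the global minimum of psi is P(-4) + Q(-2) + 6 = -1024 − 64 + 6 = -1082, attained at (-4, -2).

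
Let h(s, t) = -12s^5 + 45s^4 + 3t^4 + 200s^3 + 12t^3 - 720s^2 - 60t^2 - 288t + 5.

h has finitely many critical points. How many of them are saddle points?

h separates as a function of s plus a function of t, so ∇h=0 decouples.
∂h/∂s = -60s(s - 4)(s - 2)(s + 3) = 0 at s ∈ {-3, 0, 2, 4}; ∂h/∂t = 12(t - 3)(t + 2)(t + 4) = 0 at t ∈ {-4, -2, 3}.
The Hessian is diagonal: diag(h_ss, h_tt). Second derivatives: h_ss(-3)=6300, h_ss(0)=-1440, h_ss(2)=1200, h_ss(4)=-3360; h_tt(-4)=168, h_tt(-2)=-120, h_tt(3)=420.
Saddle points occur where the two diagonal entries have opposite signs: (-3, -2), (0, -4), (0, 3), (2, -2), (4, -4), (4, 3). Count: 6.

6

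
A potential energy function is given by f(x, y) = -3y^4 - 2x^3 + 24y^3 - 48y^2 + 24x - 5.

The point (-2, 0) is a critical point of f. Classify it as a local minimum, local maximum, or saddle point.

The mixed partial ∂²f/∂x∂y is 0, so the Hessian at any point is diag(f_xx, f_yy) = diag(-12x, 12(-3y^2 + 12y - 8)).
At (-2, 0): H = diag(24, -96).
The eigenvalues have opposite signs, so H is indefinite: a saddle point.

saddle point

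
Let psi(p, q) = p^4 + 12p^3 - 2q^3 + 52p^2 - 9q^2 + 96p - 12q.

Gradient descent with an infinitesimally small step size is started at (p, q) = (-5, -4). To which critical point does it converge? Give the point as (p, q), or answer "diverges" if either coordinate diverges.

(-4, -2)

psi is separable, so gradient descent decouples: p follows -∂psi/∂p, q follows -∂psi/∂q.
∂psi/∂p = 4(p + 2)(p + 3)(p + 4); at p=-5 this is -24, so p increases.
∂psi/∂q = -6(q + 1)(q + 2); at q=-4 this is -36, so q increases.
p converges to its nearest critical value -4 (a local min of the p-part); q converges to -2. The iterate converges to (-4, -2).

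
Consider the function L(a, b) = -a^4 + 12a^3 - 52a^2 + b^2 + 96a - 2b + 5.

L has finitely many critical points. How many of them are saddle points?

2

L separates as a function of a plus a function of b, so ∇L=0 decouples.
∂L/∂a = -4(a - 4)(a - 3)(a - 2) = 0 at a ∈ {2, 3, 4}; ∂L/∂b = 2(b - 1) = 0 at b ∈ {1}.
The Hessian is diagonal: diag(L_aa, L_bb). Second derivatives: L_aa(2)=-8, L_aa(3)=4, L_aa(4)=-8; L_bb(1)=2.
Saddle points occur where the two diagonal entries have opposite signs: (2, 1), (4, 1). Count: 2.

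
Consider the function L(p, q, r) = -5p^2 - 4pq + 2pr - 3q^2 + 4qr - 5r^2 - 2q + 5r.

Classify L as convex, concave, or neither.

L is quadratic, so its Hessian is the constant matrix H = [[-10, -4, 2], [-4, -6, 4], [2, 4, -10]].
Leading principal minors: -10, 44, -320.
Signs alternate −, +, − ⇒ H ≺ 0 ⇒ concave.

concave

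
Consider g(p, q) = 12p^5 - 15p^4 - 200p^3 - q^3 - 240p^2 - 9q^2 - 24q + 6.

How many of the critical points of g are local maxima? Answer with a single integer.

2

g separates as a function of p plus a function of q, so ∇g=0 decouples.
∂g/∂p = 60p(p - 4)(p + 1)(p + 2) = 0 at p ∈ {-2, -1, 0, 4}; ∂g/∂q = -3(q + 2)(q + 4) = 0 at q ∈ {-4, -2}.
The Hessian is diagonal: diag(g_pp, g_qq). Second derivatives: g_pp(-2)=-720, g_pp(-1)=300, g_pp(0)=-480, g_pp(4)=7200; g_qq(-4)=6, g_qq(-2)=-6.
Local maxima occur where both diagonal entries negative: (-2, -2), (0, -2). Count: 2.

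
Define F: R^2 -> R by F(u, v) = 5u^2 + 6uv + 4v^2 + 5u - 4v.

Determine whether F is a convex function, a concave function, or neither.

F is quadratic, so its Hessian is the constant matrix H = [[10, 6], [6, 8]].
det(H) = 44, tr(H) = 18.
det(H) > 0 and tr(H) > 0, so H is positive definite everywhere: convex.

convex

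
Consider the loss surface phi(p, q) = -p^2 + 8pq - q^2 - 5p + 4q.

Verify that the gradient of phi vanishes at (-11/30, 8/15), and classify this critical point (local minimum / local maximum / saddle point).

saddle point

∇phi = (-2p + 8q - 5, 8p - 2q + 4); substituting (-11/30, 8/15) gives ∇phi = (0, 0), so (-11/30, 8/15) is indeed a critical point.
The Hessian of phi is constant: H = [[-2, 8], [8, -2]].
det(H) = (-2)·(-2) − 8² = -60.
Since det(H) < 0, H is indefinite and the critical point is a saddle point.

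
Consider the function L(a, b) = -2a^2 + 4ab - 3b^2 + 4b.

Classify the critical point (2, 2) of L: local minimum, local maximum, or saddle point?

The Hessian of L is constant: H = [[-4, 4], [4, -6]].
det(H) = (-4)·(-6) − 4² = 8.
det(H) > 0 and tr(H) = -10 < 0, so H is negative definite and the point is a local maximum.

local maximum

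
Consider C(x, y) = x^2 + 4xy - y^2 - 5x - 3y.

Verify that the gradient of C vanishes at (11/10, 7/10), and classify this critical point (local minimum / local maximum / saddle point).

∇C = (2x + 4y - 5, 4x - 2y - 3); substituting (11/10, 7/10) gives ∇C = (0, 0), so (11/10, 7/10) is indeed a critical point.
The Hessian of C is constant: H = [[2, 4], [4, -2]].
det(H) = 2·(-2) − 4² = -20.
Since det(H) < 0, H is indefinite and the critical point is a saddle point.

saddle point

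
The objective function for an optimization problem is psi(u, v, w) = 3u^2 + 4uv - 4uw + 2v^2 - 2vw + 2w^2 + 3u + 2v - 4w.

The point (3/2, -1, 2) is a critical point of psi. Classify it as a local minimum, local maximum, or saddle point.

local minimum

The Hessian is constant: H = [[6, 4, -4], [4, 4, -2], [-4, -2, 4]].
Leading principal minors: Δ₁ = 6, Δ₂ = 8, Δ₃ = 8.
All leading minors are positive, so H is positive definite: a local minimum.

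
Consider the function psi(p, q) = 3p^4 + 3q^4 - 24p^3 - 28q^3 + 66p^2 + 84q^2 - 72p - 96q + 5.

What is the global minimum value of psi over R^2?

psi(p,q) separates as A(p) + B(q) + 5, so its minimum is min A + min B + 5.
A'(p) = 12(p - 3)(p - 2)(p - 1) vanishes at p ∈ {1, 2, 3}; B'(q) = 12(q - 4)(q - 2)(q - 1) vanishes at q ∈ {1, 2, 4}.
Local minima of A (where A''>0): A(1)=-27, A(3)=-27. Local minima of B: B(1)=-37, B(4)=-64.
So the global minimum of psi is A(1) + B(4) + 5 = -27 − 64 + 5 = -86, attained at (1, 4).

-86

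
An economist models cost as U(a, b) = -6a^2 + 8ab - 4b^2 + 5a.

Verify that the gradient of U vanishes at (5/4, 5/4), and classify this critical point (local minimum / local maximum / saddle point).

local maximum

∇U = (-12a + 8b + 5, 8a - 8b); substituting (5/4, 5/4) gives ∇U = (0, 0), so (5/4, 5/4) is indeed a critical point.
The Hessian of U is constant: H = [[-12, 8], [8, -8]].
det(H) = (-12)·(-8) − 8² = 32.
det(H) > 0 and tr(H) = -20 < 0, so H is negative definite and the point is a local maximum.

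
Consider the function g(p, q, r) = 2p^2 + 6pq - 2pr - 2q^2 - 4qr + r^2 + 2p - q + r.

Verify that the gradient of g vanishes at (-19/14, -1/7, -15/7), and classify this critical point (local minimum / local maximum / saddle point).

∇g = (4p + 6q - 2r + 2, 6p - 4q - 4r - 1, -2p - 4q + 2r + 1); substituting (-19/14, -1/7, -15/7) gives ∇g = (0, 0, 0), so (-19/14, -1/7, -15/7) is indeed a critical point.
The Hessian is constant: H = [[4, 6, -2], [6, -4, -4], [-2, -4, 2]].
Leading principal minors: Δ₁ = 4, Δ₂ = -52, Δ₃ = -56.
The minors fit neither the all-positive nor the alternating-sign pattern, so H is indefinite: a saddle point.

saddle point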